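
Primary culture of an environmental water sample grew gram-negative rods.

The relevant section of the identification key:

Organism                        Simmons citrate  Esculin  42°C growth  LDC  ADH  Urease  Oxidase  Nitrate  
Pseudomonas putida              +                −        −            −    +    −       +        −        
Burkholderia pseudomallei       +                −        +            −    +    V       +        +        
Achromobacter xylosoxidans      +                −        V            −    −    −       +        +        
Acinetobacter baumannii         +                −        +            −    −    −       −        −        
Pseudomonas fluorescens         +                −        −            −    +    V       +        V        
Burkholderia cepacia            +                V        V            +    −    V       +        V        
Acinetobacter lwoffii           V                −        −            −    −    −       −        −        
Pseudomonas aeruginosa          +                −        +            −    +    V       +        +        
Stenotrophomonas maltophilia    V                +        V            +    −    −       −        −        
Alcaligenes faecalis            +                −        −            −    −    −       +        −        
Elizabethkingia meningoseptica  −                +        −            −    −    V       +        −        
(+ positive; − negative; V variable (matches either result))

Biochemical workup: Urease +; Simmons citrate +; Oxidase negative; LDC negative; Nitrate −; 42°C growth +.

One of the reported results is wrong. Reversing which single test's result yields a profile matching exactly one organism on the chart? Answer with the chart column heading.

Urease

As reported, no row in the chart matches all 6 reactions.
Reversing Oxidase → still no organism matches.
Reversing Simmons citrate → still no organism matches.
Reversing Nitrate → still no organism matches.
Reversing Urease (to −) → unique match: Acinetobacter baumannii.
Reversing 42°C growth → still no organism matches.
Reversing LDC → still no organism matches.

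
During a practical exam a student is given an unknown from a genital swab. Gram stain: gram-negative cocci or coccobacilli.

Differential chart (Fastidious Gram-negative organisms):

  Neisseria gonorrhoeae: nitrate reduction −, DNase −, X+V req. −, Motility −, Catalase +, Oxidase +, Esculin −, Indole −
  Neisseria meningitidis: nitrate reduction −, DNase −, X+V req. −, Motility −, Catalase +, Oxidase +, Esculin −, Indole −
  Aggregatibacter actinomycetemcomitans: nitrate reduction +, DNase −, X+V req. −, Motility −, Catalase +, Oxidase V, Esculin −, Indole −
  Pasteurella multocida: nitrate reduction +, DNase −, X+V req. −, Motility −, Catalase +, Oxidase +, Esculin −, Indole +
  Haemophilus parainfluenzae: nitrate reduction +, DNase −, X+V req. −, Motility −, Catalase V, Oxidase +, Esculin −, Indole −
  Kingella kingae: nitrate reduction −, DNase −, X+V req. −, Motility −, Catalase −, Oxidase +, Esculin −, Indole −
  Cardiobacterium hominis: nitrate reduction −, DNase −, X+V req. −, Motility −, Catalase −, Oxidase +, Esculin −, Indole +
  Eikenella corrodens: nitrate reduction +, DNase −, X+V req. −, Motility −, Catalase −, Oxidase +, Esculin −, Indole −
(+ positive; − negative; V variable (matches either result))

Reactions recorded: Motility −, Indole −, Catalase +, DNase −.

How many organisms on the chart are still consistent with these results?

4

DNase −: all 8 remaining candidates are consistent.
Indole −: excludes Pasteurella multocida, Cardiobacterium hominis — 6 left.
Motility −: all 6 remaining candidates are consistent.
Catalase +: excludes Kingella kingae, Eikenella corrodens — 4 left.
Still consistent: Aggregatibacter actinomycetemcomitans, Haemophilus parainfluenzae, Neisseria gonorrhoeae, Neisseria meningitidis.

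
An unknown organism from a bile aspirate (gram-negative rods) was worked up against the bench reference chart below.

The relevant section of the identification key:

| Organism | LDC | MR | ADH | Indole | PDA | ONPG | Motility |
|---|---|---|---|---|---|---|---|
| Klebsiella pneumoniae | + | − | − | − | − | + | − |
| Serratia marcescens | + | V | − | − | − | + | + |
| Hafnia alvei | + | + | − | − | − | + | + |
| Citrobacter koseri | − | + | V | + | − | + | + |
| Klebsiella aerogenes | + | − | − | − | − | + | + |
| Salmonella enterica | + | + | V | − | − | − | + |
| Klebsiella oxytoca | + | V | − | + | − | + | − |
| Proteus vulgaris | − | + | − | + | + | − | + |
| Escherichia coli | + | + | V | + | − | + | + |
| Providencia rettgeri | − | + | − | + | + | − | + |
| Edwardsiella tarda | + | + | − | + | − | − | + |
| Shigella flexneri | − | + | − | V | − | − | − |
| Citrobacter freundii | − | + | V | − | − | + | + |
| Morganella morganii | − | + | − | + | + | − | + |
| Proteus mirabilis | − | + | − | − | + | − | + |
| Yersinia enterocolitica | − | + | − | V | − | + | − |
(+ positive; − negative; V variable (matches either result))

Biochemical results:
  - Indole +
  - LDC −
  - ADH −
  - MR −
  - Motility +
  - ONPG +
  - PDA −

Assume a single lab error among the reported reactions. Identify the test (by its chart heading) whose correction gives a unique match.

As reported, no row in the chart matches all 7 reactions.
Reversing LDC → still no organism matches.
Reversing Motility → still no organism matches.
Reversing MR (to +) → unique match: Citrobacter koseri.
Reversing ADH → still no organism matches.
Reversing Indole → still no organism matches.
Reversing PDA → still no organism matches.
Reversing ONPG → still no organism matches.

MR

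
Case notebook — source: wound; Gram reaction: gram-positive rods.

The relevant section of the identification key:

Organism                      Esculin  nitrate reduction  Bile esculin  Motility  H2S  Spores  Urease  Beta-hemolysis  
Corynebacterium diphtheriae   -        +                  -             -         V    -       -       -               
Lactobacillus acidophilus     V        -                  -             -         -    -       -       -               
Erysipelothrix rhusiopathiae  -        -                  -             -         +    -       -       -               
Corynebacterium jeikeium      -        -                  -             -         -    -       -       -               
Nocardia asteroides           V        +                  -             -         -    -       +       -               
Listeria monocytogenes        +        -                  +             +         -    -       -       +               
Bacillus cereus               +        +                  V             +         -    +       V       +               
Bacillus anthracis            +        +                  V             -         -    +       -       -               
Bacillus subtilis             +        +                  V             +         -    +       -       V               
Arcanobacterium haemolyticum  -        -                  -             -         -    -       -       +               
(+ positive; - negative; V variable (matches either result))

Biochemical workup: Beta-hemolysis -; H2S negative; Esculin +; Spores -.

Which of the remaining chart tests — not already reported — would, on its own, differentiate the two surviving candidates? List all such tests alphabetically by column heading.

nitrate reduction, Urease

Beta-hemolysis -: excludes Listeria monocytogenes, Bacillus cereus, Arcanobacterium haemolyticum — 7 left.
H2S -: excludes Erysipelothrix rhusiopathiae — 6 left.
Esculin +: excludes Corynebacterium diphtheriae, Corynebacterium jeikeium — 4 left.
Spores -: excludes Bacillus anthracis, Bacillus subtilis — 2 left.
Two candidates remain: Lactobacillus acidophilus and Nocardia asteroides.
  nitrate reduction: Lactobacillus acidophilus -, Nocardia asteroides + — discriminates.
  Bile esculin: - vs - — same for both, does not separate.
  Motility: - vs - — same for both, does not separate.
  Urease: Lactobacillus acidophilus -, Nocardia asteroides + — discriminates.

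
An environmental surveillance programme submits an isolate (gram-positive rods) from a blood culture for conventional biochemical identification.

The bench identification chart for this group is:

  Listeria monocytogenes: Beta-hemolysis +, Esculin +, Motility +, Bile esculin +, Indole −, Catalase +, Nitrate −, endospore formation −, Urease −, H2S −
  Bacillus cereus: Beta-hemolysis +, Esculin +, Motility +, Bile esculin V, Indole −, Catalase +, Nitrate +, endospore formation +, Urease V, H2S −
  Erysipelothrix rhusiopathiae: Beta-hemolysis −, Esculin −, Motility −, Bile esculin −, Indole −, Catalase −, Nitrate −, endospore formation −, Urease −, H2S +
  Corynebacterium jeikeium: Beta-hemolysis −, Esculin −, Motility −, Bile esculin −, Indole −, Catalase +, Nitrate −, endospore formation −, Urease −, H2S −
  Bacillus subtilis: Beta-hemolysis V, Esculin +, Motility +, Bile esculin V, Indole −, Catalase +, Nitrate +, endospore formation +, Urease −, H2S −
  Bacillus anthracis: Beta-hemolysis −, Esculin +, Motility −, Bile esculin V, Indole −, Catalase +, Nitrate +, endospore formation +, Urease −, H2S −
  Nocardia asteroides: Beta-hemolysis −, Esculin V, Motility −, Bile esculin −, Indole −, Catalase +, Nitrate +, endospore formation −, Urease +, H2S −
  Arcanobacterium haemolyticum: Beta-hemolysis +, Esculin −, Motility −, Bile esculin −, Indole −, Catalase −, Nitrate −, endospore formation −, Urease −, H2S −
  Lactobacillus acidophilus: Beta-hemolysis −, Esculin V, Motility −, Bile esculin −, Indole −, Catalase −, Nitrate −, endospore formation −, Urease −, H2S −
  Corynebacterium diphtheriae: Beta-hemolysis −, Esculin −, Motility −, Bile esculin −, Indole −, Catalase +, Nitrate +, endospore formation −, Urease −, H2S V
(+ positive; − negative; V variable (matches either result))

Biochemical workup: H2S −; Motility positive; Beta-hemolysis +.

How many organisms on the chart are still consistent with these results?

Motility +: excludes 7 organisms — 3 left.
Beta-hemolysis +: all 3 remaining candidates are consistent.
H2S −: all 3 remaining candidates are consistent.
Still consistent: Bacillus cereus, Bacillus subtilis, Listeria monocytogenes.

3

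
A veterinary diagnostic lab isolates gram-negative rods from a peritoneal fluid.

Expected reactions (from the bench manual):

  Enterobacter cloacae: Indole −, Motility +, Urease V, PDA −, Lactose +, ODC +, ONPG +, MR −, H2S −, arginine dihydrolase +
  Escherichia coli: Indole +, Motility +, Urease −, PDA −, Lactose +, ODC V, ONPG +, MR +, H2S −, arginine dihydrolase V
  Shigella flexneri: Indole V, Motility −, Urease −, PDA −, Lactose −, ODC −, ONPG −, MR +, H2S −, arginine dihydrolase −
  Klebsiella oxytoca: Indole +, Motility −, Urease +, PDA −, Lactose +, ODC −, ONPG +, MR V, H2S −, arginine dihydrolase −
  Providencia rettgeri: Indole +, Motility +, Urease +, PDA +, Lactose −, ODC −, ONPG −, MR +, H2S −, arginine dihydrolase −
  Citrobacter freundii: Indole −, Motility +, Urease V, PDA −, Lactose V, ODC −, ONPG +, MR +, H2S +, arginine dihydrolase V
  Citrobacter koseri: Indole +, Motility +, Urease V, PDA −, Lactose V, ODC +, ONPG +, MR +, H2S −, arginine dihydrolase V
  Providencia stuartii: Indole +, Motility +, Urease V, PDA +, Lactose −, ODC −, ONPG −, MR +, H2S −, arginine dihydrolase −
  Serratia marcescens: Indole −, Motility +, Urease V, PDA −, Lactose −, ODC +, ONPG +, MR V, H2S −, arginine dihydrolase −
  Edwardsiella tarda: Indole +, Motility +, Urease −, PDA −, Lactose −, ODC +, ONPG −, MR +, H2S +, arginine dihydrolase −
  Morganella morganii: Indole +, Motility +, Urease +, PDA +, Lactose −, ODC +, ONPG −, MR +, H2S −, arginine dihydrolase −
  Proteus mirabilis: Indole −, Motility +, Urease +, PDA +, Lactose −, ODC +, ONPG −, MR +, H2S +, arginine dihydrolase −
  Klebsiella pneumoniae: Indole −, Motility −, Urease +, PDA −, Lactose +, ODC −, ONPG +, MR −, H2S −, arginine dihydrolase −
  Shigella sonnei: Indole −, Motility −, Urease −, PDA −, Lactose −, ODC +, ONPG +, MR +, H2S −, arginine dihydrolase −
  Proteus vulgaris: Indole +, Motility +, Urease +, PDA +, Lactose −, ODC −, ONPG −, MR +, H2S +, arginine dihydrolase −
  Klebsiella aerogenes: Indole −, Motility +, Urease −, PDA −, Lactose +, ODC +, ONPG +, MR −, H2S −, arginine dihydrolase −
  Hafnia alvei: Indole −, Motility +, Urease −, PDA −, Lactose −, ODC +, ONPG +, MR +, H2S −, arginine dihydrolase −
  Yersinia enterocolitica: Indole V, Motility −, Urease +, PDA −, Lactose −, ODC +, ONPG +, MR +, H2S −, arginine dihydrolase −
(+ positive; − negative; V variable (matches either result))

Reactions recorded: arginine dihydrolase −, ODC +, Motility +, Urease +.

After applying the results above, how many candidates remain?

Motility +: excludes 5 organisms — 13 left.
arginine dihydrolase −: excludes Enterobacter cloacae — 12 left.
ODC +: excludes Providencia rettgeri, Citrobacter freundii, Providencia stuartii, Proteus vulgaris — 8 left.
Urease +: excludes Escherichia coli, Edwardsiella tarda, Klebsiella aerogenes, Hafnia alvei — 4 left.
Still consistent: Citrobacter koseri, Morganella morganii, Proteus mirabilis, Serratia marcescens.

4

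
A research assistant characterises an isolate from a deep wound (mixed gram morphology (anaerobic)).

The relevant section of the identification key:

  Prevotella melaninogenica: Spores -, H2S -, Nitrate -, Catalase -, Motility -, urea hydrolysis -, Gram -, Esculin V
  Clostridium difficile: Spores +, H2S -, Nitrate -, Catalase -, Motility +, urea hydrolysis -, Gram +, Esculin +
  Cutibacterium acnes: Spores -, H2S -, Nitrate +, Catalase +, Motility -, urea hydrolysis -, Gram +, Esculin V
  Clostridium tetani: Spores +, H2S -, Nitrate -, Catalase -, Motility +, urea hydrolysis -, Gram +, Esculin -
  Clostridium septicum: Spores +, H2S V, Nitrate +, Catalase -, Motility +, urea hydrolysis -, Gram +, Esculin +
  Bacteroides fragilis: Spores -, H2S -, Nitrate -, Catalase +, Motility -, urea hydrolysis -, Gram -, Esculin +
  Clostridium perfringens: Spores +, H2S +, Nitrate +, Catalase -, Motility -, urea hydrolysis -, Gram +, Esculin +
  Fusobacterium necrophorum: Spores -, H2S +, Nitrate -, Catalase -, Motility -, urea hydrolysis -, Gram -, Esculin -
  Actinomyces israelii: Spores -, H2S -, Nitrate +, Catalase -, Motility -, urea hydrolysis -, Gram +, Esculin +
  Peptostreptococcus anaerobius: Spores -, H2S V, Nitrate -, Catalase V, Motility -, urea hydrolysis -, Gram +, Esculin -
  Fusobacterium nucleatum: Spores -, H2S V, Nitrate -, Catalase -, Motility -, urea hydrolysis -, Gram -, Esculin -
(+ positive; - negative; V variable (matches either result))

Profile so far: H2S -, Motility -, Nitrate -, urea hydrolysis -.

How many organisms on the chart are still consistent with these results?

4

urea hydrolysis -: all 11 remaining candidates are consistent.
Motility -: excludes Clostridium difficile, Clostridium tetani, Clostridium septicum — 8 left.
H2S -: excludes Clostridium perfringens, Fusobacterium necrophorum — 6 left.
Nitrate -: excludes Cutibacterium acnes, Actinomyces israelii — 4 left.
Still consistent: Bacteroides fragilis, Fusobacterium nucleatum, Peptostreptococcus anaerobius, Prevotella melaninogenica.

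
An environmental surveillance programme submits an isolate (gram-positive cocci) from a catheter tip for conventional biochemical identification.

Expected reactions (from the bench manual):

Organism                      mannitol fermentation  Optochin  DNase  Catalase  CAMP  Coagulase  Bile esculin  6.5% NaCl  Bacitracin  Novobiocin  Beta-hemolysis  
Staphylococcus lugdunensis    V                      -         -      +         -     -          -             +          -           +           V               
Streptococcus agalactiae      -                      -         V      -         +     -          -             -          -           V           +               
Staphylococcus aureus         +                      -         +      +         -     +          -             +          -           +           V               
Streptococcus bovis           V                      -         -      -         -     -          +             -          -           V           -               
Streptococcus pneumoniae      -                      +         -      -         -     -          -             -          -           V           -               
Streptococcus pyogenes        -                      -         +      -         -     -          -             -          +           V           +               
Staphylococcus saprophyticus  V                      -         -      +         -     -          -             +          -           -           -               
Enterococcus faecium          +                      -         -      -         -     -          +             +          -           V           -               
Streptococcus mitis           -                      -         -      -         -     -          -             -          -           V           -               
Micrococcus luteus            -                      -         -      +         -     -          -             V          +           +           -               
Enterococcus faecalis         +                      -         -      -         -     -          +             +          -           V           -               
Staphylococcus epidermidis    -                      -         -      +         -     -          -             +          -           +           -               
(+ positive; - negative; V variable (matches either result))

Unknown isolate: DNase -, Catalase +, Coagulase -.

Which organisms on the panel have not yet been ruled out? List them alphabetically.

Micrococcus luteus, Staphylococcus epidermidis, Staphylococcus lugdunensis, Staphylococcus saprophyticus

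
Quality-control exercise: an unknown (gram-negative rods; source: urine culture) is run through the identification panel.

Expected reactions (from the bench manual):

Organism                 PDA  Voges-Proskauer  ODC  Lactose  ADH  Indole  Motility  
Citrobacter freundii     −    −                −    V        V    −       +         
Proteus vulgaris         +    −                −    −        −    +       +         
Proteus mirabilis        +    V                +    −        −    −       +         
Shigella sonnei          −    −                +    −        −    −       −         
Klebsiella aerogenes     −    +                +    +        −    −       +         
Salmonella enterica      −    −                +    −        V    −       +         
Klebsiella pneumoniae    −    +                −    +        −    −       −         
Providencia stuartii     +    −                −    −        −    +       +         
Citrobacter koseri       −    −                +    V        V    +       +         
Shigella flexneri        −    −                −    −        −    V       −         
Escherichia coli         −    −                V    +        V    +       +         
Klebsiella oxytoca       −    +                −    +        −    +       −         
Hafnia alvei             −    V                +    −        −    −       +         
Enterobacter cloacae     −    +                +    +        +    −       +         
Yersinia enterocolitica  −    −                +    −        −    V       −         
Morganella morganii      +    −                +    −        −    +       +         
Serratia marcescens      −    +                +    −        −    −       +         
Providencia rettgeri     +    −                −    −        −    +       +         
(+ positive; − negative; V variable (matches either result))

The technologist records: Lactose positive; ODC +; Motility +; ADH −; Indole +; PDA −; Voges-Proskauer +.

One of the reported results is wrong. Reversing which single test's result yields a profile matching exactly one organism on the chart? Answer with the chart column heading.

Indole

As reported, no row in the chart matches all 7 reactions.
Reversing ODC → still no organism matches.
Reversing Voges-Proskauer → 2 organisms match (not unique).
Reversing ADH → still no organism matches.
Reversing Motility → still no organism matches.
Reversing Indole (to −) → unique match: Klebsiella aerogenes.
Reversing Lactose → still no organism matches.
Reversing PDA → still no organism matches.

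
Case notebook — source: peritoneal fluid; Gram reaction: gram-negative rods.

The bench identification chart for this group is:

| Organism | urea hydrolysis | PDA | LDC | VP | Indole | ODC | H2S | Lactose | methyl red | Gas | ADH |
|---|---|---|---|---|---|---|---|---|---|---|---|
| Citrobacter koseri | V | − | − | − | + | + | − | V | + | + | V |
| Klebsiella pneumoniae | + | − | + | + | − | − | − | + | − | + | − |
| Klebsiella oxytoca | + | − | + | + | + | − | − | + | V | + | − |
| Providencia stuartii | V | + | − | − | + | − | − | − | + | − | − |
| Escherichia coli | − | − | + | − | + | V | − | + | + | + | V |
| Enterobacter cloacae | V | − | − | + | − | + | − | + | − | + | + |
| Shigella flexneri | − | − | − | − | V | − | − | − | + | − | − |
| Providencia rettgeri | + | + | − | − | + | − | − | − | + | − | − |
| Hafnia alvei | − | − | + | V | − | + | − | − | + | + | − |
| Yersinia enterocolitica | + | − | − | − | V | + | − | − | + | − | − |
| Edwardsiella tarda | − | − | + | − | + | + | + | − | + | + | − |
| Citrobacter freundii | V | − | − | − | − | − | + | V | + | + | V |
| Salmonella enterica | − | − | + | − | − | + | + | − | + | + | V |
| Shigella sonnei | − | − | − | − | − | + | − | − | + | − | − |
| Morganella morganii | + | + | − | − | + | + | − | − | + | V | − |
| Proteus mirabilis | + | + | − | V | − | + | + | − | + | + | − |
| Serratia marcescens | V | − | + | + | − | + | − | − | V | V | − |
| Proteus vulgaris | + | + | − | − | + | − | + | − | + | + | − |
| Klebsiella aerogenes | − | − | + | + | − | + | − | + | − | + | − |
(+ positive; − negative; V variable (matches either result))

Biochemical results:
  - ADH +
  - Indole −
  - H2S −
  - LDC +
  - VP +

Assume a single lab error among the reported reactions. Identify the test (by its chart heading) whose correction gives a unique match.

LDC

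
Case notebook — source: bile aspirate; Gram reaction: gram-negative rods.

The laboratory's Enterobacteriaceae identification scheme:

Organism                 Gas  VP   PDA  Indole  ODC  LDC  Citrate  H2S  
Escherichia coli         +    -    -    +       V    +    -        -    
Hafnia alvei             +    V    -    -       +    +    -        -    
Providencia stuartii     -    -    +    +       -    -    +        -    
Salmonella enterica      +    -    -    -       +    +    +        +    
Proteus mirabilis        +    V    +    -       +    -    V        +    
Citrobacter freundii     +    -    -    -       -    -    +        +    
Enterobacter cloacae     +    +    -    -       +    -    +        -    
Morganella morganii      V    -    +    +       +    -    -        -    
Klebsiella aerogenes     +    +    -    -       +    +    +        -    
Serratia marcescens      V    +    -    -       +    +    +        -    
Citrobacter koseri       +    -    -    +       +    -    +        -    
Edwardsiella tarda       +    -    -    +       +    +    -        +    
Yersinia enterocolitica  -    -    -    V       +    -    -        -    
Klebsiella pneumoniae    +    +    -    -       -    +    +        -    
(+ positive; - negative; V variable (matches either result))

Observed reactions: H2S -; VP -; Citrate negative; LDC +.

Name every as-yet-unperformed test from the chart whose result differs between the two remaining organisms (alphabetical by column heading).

Indole

VP -: excludes Enterobacter cloacae, Klebsiella aerogenes, Serratia marcescens, Klebsiella pneumoniae — 10 left.
Citrate -: excludes Providencia stuartii, Salmonella enterica, Citrobacter freundii, Citrobacter koseri — 6 left.
LDC +: excludes Proteus mirabilis, Morganella morganii, Yersinia enterocolitica — 3 left.
H2S -: excludes Edwardsiella tarda — 2 left.
Two candidates remain: Escherichia coli and Hafnia alvei.
  Gas: + vs + — same for both, does not separate.
  PDA: - vs - — same for both, does not separate.
  Indole: Escherichia coli +, Hafnia alvei - — discriminates.
  ODC: V vs + — variable for at least one, does not separate.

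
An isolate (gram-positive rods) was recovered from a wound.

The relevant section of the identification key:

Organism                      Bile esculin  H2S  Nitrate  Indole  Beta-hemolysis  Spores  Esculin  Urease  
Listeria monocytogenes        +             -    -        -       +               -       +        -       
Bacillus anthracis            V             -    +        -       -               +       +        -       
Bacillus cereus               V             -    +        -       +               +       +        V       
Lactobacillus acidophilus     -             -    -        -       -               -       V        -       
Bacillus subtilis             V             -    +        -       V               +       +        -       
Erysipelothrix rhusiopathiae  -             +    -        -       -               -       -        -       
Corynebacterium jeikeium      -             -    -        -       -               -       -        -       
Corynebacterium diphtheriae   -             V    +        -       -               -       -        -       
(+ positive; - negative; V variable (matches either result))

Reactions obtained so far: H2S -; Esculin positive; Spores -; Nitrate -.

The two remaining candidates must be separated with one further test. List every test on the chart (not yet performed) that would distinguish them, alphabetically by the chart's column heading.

Spores -: excludes Bacillus anthracis, Bacillus cereus, Bacillus subtilis — 5 left.
Nitrate -: excludes Corynebacterium diphtheriae — 4 left.
H2S -: excludes Erysipelothrix rhusiopathiae — 3 left.
Esculin +: excludes Corynebacterium jeikeium — 2 left.
Two candidates remain: Lactobacillus acidophilus and Listeria monocytogenes.
  Bile esculin: Lactobacillus acidophilus -, Listeria monocytogenes + — discriminates.
  Indole: - vs - — same for both, does not separate.
  Beta-hemolysis: Lactobacillus acidophilus -, Listeria monocytogenes + — discriminates.
  Urease: - vs - — same for both, does not separate.

Beta-hemolysis, Bile esculin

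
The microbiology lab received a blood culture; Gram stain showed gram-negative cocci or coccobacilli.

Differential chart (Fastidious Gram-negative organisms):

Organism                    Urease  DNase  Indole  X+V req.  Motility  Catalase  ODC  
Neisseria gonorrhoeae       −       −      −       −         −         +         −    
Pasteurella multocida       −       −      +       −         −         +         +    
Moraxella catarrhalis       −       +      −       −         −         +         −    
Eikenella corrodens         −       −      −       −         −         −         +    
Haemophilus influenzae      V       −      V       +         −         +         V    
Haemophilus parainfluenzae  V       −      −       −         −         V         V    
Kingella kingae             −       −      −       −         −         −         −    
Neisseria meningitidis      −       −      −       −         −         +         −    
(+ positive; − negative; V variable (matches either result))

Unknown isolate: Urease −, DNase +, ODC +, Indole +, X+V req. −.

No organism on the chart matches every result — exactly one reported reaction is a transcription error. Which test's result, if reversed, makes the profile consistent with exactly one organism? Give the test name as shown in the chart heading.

DNase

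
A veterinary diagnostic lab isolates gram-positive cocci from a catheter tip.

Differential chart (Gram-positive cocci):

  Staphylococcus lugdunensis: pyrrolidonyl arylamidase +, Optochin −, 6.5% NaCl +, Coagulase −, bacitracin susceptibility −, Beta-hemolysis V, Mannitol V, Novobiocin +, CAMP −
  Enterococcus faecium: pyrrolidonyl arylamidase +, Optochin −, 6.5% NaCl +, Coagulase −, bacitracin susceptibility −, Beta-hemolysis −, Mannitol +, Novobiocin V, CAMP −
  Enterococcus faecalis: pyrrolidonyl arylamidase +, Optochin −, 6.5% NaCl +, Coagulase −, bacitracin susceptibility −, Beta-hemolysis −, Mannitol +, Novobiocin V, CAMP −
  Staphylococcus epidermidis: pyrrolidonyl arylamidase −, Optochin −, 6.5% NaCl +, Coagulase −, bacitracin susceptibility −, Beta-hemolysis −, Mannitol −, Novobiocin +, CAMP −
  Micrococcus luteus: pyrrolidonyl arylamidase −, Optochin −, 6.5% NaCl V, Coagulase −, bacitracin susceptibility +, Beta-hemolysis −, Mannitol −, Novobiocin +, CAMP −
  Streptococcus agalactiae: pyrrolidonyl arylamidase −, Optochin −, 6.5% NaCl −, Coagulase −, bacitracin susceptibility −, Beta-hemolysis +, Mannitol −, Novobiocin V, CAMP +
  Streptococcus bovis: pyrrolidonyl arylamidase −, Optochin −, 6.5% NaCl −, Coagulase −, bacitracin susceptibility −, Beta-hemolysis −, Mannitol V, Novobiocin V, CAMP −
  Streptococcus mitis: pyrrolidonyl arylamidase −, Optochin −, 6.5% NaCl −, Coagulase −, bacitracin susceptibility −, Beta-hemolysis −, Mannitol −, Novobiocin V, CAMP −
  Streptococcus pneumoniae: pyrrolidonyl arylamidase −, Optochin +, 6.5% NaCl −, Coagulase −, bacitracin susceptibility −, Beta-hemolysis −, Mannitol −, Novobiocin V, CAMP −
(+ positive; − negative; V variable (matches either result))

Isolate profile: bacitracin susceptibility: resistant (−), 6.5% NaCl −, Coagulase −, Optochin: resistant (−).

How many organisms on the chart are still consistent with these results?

bacitracin susceptibility −: excludes Micrococcus luteus — 8 left.
Coagulase −: all 8 remaining candidates are consistent.
Optochin −: excludes Streptococcus pneumoniae — 7 left.
6.5% NaCl −: excludes Staphylococcus lugdunensis, Enterococcus faecium, Enterococcus faecalis, Staphylococcus epidermidis — 3 left.
Still consistent: Streptococcus agalactiae, Streptococcus bovis, Streptococcus mitis.

3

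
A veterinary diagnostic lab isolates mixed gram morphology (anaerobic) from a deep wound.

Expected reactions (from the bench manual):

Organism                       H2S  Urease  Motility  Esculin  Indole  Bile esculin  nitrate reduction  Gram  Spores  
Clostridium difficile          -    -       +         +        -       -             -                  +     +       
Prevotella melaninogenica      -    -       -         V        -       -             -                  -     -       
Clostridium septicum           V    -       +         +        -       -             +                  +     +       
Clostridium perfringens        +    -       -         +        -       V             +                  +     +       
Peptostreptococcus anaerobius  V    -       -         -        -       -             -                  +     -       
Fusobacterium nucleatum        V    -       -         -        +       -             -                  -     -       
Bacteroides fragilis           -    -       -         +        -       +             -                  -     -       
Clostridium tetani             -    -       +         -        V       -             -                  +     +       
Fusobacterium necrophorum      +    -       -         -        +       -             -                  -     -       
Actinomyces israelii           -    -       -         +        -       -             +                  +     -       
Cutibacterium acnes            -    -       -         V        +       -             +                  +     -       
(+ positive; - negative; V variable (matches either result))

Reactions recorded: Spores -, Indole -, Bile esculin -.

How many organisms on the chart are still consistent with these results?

Indole -: excludes Fusobacterium nucleatum, Fusobacterium necrophorum, Cutibacterium acnes — 8 left.
Spores -: excludes Clostridium difficile, Clostridium septicum, Clostridium perfringens, Clostridium tetani — 4 left.
Bile esculin -: excludes Bacteroides fragilis — 3 left.
Still consistent: Actinomyces israelii, Peptostreptococcus anaerobius, Prevotella melaninogenica.

3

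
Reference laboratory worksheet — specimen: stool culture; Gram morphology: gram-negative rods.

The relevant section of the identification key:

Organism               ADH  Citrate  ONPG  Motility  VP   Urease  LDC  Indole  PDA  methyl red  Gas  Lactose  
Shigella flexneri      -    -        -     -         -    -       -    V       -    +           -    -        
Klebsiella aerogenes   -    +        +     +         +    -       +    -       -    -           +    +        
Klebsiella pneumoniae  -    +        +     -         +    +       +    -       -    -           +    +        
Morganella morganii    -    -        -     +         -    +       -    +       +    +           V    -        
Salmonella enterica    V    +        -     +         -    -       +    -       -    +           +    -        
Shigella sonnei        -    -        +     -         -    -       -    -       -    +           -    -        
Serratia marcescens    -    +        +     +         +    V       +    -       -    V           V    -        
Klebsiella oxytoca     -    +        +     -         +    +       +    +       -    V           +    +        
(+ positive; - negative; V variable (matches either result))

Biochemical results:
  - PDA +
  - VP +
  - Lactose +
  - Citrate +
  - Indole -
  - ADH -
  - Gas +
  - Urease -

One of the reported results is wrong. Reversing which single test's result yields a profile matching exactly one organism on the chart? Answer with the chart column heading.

PDA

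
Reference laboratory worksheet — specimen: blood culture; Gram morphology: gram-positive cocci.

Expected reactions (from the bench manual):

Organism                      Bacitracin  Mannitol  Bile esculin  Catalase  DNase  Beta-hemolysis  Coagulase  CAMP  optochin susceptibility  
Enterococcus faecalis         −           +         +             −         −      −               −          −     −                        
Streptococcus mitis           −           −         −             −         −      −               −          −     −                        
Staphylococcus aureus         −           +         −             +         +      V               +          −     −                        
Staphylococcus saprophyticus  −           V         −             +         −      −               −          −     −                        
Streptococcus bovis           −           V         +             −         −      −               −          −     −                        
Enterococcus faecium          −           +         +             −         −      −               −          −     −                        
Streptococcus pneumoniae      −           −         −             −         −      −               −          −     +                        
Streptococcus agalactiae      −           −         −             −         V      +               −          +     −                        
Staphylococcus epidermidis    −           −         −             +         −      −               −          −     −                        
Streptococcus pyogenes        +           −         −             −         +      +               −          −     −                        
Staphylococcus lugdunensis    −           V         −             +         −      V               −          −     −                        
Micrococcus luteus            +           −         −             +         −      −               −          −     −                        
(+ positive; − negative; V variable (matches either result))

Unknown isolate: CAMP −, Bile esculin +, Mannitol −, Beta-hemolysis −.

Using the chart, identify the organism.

Streptococcus bovis

Beta-hemolysis −: excludes Streptococcus agalactiae, Streptococcus pyogenes — 10 left.
CAMP −: all 10 remaining candidates are consistent.
Bile esculin +: excludes 7 organisms — 3 left.
Mannitol −: excludes Enterococcus faecalis, Enterococcus faecium — 1 left.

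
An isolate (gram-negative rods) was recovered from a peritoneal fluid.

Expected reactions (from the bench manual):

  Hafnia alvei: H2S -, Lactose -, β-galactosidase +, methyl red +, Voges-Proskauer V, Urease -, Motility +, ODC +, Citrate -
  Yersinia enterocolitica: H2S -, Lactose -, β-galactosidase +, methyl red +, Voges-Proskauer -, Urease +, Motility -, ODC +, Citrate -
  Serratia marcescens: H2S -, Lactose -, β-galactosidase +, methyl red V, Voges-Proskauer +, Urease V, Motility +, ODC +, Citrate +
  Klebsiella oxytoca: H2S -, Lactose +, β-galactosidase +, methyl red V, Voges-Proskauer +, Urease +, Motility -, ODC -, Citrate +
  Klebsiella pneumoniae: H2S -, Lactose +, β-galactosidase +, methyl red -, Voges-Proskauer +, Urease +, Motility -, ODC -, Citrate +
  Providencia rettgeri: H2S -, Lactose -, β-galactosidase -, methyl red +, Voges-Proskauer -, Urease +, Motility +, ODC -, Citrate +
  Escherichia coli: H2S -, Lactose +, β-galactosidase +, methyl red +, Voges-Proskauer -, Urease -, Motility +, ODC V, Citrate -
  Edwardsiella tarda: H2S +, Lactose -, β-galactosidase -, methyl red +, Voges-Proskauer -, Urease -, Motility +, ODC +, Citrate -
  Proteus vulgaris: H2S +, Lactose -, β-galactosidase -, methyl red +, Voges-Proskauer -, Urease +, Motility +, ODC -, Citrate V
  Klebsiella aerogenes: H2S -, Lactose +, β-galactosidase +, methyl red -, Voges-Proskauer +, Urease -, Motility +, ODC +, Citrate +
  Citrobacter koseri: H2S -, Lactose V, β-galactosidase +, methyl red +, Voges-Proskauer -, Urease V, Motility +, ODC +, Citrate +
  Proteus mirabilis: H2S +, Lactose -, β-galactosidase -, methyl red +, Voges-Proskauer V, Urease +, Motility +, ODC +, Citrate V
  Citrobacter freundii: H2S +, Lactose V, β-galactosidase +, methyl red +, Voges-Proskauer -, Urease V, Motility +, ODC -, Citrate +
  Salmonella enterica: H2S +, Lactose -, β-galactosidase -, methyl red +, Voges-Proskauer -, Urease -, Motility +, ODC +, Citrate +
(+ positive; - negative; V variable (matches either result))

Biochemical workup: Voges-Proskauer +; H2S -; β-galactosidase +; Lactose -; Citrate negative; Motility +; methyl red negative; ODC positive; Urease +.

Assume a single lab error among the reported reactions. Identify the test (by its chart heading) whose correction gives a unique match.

As reported, no row in the chart matches all 9 reactions.
Reversing Urease → still no organism matches.
Reversing Motility → still no organism matches.
Reversing β-galactosidase → still no organism matches.
Reversing ODC → still no organism matches.
Reversing Voges-Proskauer → still no organism matches.
Reversing methyl red → still no organism matches.
Reversing H2S → still no organism matches.
Reversing Lactose → still no organism matches.
Reversing Citrate (to +) → unique match: Serratia marcescens.

Citrate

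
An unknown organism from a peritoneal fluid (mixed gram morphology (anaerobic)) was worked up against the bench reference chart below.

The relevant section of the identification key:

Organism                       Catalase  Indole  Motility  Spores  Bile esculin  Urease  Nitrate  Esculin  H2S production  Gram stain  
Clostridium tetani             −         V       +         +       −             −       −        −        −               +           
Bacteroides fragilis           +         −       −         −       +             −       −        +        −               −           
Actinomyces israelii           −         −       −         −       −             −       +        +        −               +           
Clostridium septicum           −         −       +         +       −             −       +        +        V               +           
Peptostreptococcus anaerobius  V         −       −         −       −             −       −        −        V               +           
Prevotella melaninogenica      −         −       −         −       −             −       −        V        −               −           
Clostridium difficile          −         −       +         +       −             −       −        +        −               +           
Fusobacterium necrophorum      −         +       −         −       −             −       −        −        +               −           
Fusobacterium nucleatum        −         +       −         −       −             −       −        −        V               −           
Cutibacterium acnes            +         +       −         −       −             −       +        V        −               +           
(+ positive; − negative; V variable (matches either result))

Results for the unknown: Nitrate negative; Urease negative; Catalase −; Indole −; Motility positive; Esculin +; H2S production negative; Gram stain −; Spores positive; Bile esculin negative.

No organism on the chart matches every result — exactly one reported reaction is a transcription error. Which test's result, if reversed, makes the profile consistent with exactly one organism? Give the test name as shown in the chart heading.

Gram stain

As reported, no row in the chart matches all 10 reactions.
Reversing Spores → still no organism matches.
Reversing Esculin → still no organism matches.
Reversing Bile esculin → still no organism matches.
Reversing Gram stain (to +) → unique match: Clostridium difficile.
Reversing Urease → still no organism matches.
Reversing Motility → still no organism matches.
Reversing Catalase → still no organism matches.
Reversing H2S production → still no organism matches.
Reversing Nitrate → still no organism matches.
Reversing Indole → still no organism matches.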